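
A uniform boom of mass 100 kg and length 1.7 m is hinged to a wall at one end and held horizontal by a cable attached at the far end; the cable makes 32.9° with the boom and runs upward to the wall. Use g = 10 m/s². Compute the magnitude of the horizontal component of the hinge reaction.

H_x ≈ 773 N

Take torques about the hinge: T sin 32.9° · 1.7 = 100×10×0.85 = 850 N·m.
So T = 850 / (0.5432 × 1.7) = 920.51 N.
ΣF_x = 0: H_x = T cos 32.9° = 772.88 N.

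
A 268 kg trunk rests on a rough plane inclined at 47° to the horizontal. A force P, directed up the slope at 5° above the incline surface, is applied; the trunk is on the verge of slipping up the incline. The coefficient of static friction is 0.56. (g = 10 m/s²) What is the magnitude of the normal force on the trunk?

N ≈ 1580 N

On the verge of sliding up the incline, friction equals μN and acts down the slope.
Perpendicular: N + P sin 5° = W cos 47° = 1828 N.
Along incline: P cos 5° = W sin 47° + μN  with W sin 47° = 1960 N.
Solving the pair for P and N: P = 2855 N, N = 1579 N (and f = μN = 884.2 N).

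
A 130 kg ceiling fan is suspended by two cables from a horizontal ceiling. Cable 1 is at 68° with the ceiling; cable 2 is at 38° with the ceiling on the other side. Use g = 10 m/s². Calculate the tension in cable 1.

T_1 ≈ 1070 N

Weight W = 130 × 10 = 1300 N acts straight down.
Horizontal: T_1 cos 68° = T_2 cos 38°  →  T_2 = 0.4754 T_1.
Vertical: T_1 sin 68° + T_2 sin 38° = 1300.
Substituting the horizontal relation into the vertical equation gives 1.22 T_1 = 1300, so T_1 = 1066 N.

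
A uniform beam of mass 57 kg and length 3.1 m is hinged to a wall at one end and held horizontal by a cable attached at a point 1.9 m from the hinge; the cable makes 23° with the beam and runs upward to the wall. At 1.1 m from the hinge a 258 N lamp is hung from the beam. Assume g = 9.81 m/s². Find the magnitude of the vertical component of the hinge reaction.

|H_y| ≈ 212 N

Take torques about the hinge: T sin 23° · 1.9 = 57×9.81×1.55 + 258×1.1 = 1150.5 N·m.
So T = 1150.5 / (0.3907 × 1.9) = 1549.7 N.
ΣF_y = 0: H_y = (57×9.81 + 258) − T sin 23° = 817.17 − 605.53 = 211.64 N.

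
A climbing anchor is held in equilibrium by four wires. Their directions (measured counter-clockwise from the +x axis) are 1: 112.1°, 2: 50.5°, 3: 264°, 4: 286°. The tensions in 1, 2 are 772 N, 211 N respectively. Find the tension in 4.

T_4 ≈ 660 N

Resolve: ΣF_x = 772 cos 112.1° + 211 cos 50.5° + T_3 cos 264° + T_4 cos 286° = 0.
        ΣF_y = 772 sin 112.1° + 211 sin 50.5° + T_3 sin 264° + T_4 sin 286° = 0.
The known terms sum to (-156.2, 878.1) N, so -0.1045 T_3 + 0.2756 T_4 = 156.2 and -0.9945 T_3 − 0.9613 T_4 = -878.1.
Solving simultaneously: T_3 = 245.2 N, T_4 = 659.8 N.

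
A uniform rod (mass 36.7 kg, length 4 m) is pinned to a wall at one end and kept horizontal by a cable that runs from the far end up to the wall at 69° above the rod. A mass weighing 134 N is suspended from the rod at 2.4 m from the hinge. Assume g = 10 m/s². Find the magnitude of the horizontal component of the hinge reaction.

H_x ≈ 101 N

Take torques about the hinge: T sin 69° · 4 = 36.7×10×2 + 134×2.4 = 1055.6 N·m.
So T = 1055.6 / (0.9336 × 4) = 282.68 N.
ΣF_x = 0: H_x = T cos 69° = 101.3 N.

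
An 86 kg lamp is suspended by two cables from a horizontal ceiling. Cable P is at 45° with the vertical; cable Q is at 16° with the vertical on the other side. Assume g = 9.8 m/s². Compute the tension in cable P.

T_P ≈ 266 N

Angles from the horizontal: cable P is 90° − 45° = 45°, cable Q is 90° − 16° = 74°.
Weight W = 86 × 9.8 = 842.8 N acts straight down.
Horizontal: T_P cos 45° = T_Q cos 74°  →  T_Q = 2.565 T_P.
Vertical: T_P sin 45° + T_Q sin 74° = 842.8.
Substituting the horizontal relation into the vertical equation gives 3.173 T_P = 842.8, so T_P = 265.6 N.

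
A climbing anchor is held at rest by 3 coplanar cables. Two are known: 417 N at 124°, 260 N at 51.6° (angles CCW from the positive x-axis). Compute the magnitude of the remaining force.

Sum the known components: ΣF_x = -71.69 N, ΣF_y = 549.5 N.
For equilibrium the remaining force must supply (−ΣF_x, −ΣF_y) = (71.69, -549.5) N.
Magnitude = √((71.69)² + (-549.5)²) = 554.1 N; direction = atan2(-549.5, 71.69) = 277.4°.

F ≈ 554 N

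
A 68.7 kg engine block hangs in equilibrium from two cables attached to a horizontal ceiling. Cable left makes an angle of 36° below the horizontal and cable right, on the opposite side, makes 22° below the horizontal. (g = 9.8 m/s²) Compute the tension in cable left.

Weight W = 68.7 × 9.8 = 673.3 N acts straight down.
Horizontal: T_left cos 36° = T_right cos 22°  →  T_right = 0.8726 T_left.
Vertical: T_left sin 36° + T_right sin 22° = 673.3.
Substituting the horizontal relation into the vertical equation gives 0.9146 T_left = 673.3, so T_left = 736.1 N.

T_left ≈ 736 N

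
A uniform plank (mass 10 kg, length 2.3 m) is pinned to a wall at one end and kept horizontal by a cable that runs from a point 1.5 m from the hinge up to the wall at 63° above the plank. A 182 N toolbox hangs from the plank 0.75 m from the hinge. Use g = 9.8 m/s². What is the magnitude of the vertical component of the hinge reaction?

|H_y| ≈ 114 N

Take torques about the hinge: T sin 63° · 1.5 = 10×9.8×1.15 + 182×0.75 = 249.2 N·m.
So T = 249.2 / (0.8910 × 1.5) = 186.46 N.
ΣF_y = 0: H_y = (10×9.8 + 182) − T sin 63° = 280 − 166.13 = 113.87 N.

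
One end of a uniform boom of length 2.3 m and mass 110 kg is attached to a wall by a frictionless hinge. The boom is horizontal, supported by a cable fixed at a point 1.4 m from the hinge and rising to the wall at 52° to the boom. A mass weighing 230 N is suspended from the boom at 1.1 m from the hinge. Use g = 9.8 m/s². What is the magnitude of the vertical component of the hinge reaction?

|H_y| ≈ 242 N

Take torques about the hinge: T sin 52° · 1.4 = 110×9.8×1.15 + 230×1.1 = 1492.7 N·m.
So T = 1492.7 / (0.7880 × 1.4) = 1353 N.
ΣF_y = 0: H_y = (110×9.8 + 230) − T sin 52° = 1308 − 1066.2 = 241.79 N.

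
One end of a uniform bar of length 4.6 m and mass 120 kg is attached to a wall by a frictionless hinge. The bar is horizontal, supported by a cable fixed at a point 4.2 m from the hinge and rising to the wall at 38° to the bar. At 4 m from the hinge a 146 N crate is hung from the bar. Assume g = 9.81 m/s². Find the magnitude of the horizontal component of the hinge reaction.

H_x ≈ 1000 N

Take torques about the hinge: T sin 38° · 4.2 = 120×9.81×2.3 + 146×4 = 3291.6 N·m.
So T = 3291.6 / (0.6157 × 4.2) = 1272.9 N.
ΣF_x = 0: H_x = T cos 38° = 1003.1 N.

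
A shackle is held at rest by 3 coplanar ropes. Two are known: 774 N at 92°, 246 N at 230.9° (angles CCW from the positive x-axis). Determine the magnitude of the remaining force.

F ≈ 610 N

Sum the known components: ΣF_x = -182.2 N, ΣF_y = 582.6 N.
For equilibrium the remaining force must supply (−ΣF_x, −ΣF_y) = (182.2, -582.6) N.
Magnitude = √((182.2)² + (-582.6)²) = 610.4 N; direction = atan2(-582.6, 182.2) = 287.4°.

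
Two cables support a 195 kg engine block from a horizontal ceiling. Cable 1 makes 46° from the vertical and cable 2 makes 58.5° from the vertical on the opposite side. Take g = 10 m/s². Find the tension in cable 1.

T_1 ≈ 1720 N

Angles from the horizontal: cable 1 is 90° − 46° = 44°, cable 2 is 90° − 58.5° = 31.5°.
Weight W = 195 × 10 = 1950 N acts straight down.
Horizontal: T_1 cos 44° = T_2 cos 31.5°  →  T_2 = 0.8437 T_1.
Vertical: T_1 sin 44° + T_2 sin 31.5° = 1950.
Substituting the horizontal relation into the vertical equation gives 1.135 T_1 = 1950, so T_1 = 1717 N.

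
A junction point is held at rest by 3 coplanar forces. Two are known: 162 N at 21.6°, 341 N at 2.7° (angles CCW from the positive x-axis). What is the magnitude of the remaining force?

F ≈ 497 N

Sum the known components: ΣF_x = 491.2 N, ΣF_y = 75.7 N.
For equilibrium the remaining force must supply (−ΣF_x, −ΣF_y) = (-491.2, -75.7) N.
Magnitude = √((-491.2)² + (-75.7)²) = 497 N; direction = atan2(-75.7, -491.2) = 188.8°.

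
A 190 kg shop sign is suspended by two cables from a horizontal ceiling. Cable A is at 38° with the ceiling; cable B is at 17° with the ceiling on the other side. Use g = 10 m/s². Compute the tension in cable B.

T_B ≈ 1830 N

Weight W = 190 × 10 = 1900 N acts straight down.
Horizontal: T_A cos 38° = T_B cos 17°  →  T_A = 1.214 T_B.
Vertical: T_A sin 38° + T_B sin 17° = 1900.
Substituting the horizontal relation into the vertical equation gives 1.04 T_B = 1900, so T_B = 1828 N.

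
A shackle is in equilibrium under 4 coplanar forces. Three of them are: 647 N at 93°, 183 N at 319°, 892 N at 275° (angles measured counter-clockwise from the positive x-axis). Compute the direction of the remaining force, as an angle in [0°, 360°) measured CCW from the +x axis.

θ ≈ 117°

Sum the known components: ΣF_x = 182 N, ΣF_y = -362.6 N.
For equilibrium the remaining force must supply (−ΣF_x, −ΣF_y) = (-182, 362.6) N.
Magnitude = √((-182)² + (362.6)²) = 405.7 N; direction = atan2(362.6, -182) = 116.7°.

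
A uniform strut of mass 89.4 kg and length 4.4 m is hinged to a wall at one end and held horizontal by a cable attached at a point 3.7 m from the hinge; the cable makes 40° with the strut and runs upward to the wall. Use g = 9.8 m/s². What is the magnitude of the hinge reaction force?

|H| ≈ 715 N

Take torques about the hinge: T sin 40° · 3.7 = 89.4×9.8×2.2 = 1927.5 N·m.
So T = 1927.5 / (0.6428 × 3.7) = 810.43 N.
ΣF_x = 0: H_x = T cos 40° = 620.83 N.
ΣF_y = 0: H_y = (89.4×9.8) − T sin 40° = 876.12 − 520.94 = 355.18 N.
|H| = √(H_x² + H_y²) = √((620.83)² + (355.18)²) = 715.25 N.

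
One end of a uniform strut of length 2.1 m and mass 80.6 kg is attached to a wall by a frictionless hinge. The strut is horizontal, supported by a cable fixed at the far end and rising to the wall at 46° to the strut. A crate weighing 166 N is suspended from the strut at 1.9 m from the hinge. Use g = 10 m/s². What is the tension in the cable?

Take torques about the hinge: T sin 46° · 2.1 = 80.6×10×1.05 + 166×1.9 = 1161.7 N·m.
So T = 1161.7 / (0.7193 × 2.1) = 769.03 N.

T ≈ 769 N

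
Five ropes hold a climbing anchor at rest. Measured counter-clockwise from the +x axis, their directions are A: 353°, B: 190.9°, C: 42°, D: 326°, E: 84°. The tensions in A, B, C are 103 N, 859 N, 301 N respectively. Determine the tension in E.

Resolve: ΣF_x = 103 cos 353° + 859 cos 190.9° + 301 cos 42° + T_D cos 326° + T_E cos 84° = 0.
        ΣF_y = 103 sin 353° + 859 sin 190.9° + 301 sin 42° + T_D sin 326° + T_E sin 84° = 0.
The known terms sum to (-517.6, 26.42) N, so 0.8290 T_D + 0.1045 T_E = 517.6 and -0.5592 T_D + 0.9945 T_E = -26.42.
Solving simultaneously: T_D = 586.1 N, T_E = 303 N.

T_E ≈ 303 N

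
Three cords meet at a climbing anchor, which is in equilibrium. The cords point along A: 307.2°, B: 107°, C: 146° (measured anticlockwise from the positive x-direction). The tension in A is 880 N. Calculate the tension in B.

T_B ≈ 451 N

Resolve: ΣF_x = 880 cos 307.2° + T_B cos 107° + T_C cos 146° = 0.
        ΣF_y = 880 sin 307.2° + T_B sin 107° + T_C sin 146° = 0.
The known terms sum to (532, -700.9) N, so -0.2924 T_B − 0.8290 T_C = -532 and 0.9563 T_B + 0.5592 T_C = 700.9.
Solving simultaneously: T_B = 450.6 N, T_C = 482.8 N.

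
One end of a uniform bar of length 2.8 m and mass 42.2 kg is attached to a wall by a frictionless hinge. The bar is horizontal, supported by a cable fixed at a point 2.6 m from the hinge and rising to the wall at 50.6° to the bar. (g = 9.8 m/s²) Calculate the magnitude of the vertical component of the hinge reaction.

Take torques about the hinge: T sin 50.6° · 2.6 = 42.2×9.8×1.4 = 578.98 N·m.
So T = 578.98 / (0.7727 × 2.6) = 288.18 N.
ΣF_y = 0: H_y = (42.2×9.8) − T sin 50.6° = 413.56 − 222.69 = 190.87 N.

|H_y| ≈ 191 N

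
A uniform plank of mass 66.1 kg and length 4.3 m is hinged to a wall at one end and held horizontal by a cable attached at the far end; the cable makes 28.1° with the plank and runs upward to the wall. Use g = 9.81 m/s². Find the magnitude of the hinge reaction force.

Take torques about the hinge: T sin 28.1° · 4.3 = 66.1×9.81×2.15 = 1394.1 N·m.
So T = 1394.1 / (0.4710 × 4.3) = 688.35 N.
ΣF_x = 0: H_x = T cos 28.1° = 607.21 N.
ΣF_y = 0: H_y = (66.1×9.81) − T sin 28.1° = 648.44 − 324.22 = 324.22 N.
|H| = √(H_x² + H_y²) = √((607.21)² + (324.22)²) = 688.35 N.

|H| ≈ 688 N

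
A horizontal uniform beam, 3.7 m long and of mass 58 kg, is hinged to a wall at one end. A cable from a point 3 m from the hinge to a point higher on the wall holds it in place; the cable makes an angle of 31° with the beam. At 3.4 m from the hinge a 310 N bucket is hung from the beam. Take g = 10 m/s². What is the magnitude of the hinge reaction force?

|H| ≈ 1190 N

Take torques about the hinge: T sin 31° · 3 = 58×10×1.85 + 310×3.4 = 2127 N·m.
So T = 2127 / (0.5150 × 3) = 1376.6 N.
ΣF_x = 0: H_x = T cos 31° = 1180 N.
ΣF_y = 0: H_y = (58×10 + 310) − T sin 31° = 890 − 709 = 181 N.
|H| = √(H_x² + H_y²) = √((1180)² + (181)²) = 1193.8 N.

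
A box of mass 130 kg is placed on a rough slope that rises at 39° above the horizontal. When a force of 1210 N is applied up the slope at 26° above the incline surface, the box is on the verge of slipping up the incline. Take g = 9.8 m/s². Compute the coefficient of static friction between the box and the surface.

On the verge of sliding up the incline, friction is at its maximum μN and acts down the slope.
Perpendicular to incline: N = W cos 39° − P sin 26° = 990.1 − 530.4 = 459.7 N.
Along incline: P cos 26° − μN = W sin 39° → μ = −(W sin 39° − P cos 26°) / N = 0.6217.

μ ≈ 0.622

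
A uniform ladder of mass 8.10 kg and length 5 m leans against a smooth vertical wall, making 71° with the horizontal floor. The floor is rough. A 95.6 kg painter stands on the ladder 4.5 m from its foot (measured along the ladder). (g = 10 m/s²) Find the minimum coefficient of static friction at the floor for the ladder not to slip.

ΣF_y = 0: N_floor = 8.10×10 + 95.6×10 = 1037 N.
Torques about the foot: N_wall · 5 sin 71° = 8.10×10×2.5 cos 71° + 95.6×10×4.5 cos 71° → N_wall = 310.2 N.
ΣF_x = 0: f_floor = N_wall = 310.2 N.
μ_min = f_floor / N_floor = 310.2 / 1037 = 0.2991.

μ_min ≈ 0.299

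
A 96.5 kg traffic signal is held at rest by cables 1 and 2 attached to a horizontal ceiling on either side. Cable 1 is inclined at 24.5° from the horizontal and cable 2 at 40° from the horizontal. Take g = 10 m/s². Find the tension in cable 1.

Weight W = 96.5 × 10 = 965 N acts straight down.
Horizontal: T_1 cos 24.5° = T_2 cos 40°  →  T_2 = 1.188 T_1.
Vertical: T_1 sin 24.5° + T_2 sin 40° = 965.
Substituting the horizontal relation into the vertical equation gives 1.178 T_1 = 965, so T_1 = 819 N.

T_1 ≈ 819 N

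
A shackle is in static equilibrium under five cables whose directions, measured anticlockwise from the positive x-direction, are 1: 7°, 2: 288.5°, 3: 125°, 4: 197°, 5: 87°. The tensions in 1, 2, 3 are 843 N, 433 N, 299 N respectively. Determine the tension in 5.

Resolve: ΣF_x = 843 cos 7° + 433 cos 288.5° + 299 cos 125° + T_4 cos 197° + T_5 cos 87° = 0.
        ΣF_y = 843 sin 7° + 433 sin 288.5° + 299 sin 125° + T_4 sin 197° + T_5 sin 87° = 0.
The known terms sum to (802.6, -62.96) N, so -0.9563 T_4 + 0.0523 T_5 = -802.6 and -0.2924 T_4 + 0.9986 T_5 = 62.96.
Solving simultaneously: T_4 = 856.5 N, T_5 = 313.8 N.

T_5 ≈ 314 N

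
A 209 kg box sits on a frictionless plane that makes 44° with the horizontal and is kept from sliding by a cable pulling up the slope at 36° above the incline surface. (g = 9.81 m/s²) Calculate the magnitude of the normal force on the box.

Take axes along and perpendicular to the incline. Weight components: W sin 44° = 1424 N down-slope, W cos 44° = 1475 N into the surface.
Along incline: T cos 36° = W sin 44° → T = 1760 N.
Perpendicular: N = W cos 44° − T sin 36° = 440.1 N.

N ≈ 440 N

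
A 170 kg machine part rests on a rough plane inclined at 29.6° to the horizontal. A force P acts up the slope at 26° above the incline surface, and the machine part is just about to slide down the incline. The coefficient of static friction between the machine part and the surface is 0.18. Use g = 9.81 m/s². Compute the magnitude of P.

P ≈ 686 N

On the verge of sliding down the incline, friction equals μN and acts up the slope.
Perpendicular: N + P sin 26° = W cos 29.6° = 1450 N.
Along incline: P cos 26° + μN = W sin 29.6° with W sin 29.6° = 823.7 N.
Solving the pair for P and N: P = 686.4 N, N = 1149 N (and f = μN = 206.9 N).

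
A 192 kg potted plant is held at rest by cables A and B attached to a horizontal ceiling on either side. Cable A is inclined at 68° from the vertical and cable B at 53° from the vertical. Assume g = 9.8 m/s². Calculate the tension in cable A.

Angles from the horizontal: cable A is 90° − 68° = 22°, cable B is 90° − 53° = 37°.
Weight W = 192 × 9.8 = 1882 N acts straight down.
Horizontal: T_A cos 22° = T_B cos 37°  →  T_B = 1.161 T_A.
Vertical: T_A sin 22° + T_B sin 37° = 1882.
Substituting the horizontal relation into the vertical equation gives 1.073 T_A = 1882, so T_A = 1753 N.

T_A ≈ 1750 N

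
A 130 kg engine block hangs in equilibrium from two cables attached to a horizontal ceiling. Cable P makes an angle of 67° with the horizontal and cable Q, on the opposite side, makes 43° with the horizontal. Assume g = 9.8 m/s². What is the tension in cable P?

T_P ≈ 992 N

Weight W = 130 × 9.8 = 1274 N acts straight down.
Horizontal: T_P cos 67° = T_Q cos 43°  →  T_Q = 0.5343 T_P.
Vertical: T_P sin 67° + T_Q sin 43° = 1274.
Substituting the horizontal relation into the vertical equation gives 1.285 T_P = 1274, so T_P = 991.5 N.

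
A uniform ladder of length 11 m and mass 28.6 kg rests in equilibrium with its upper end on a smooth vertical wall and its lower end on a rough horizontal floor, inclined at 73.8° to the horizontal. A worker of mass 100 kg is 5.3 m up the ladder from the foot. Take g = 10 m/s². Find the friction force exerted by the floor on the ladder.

f ≈ 182 N

Torques about the foot: N_wall · 11 sin 73.8° = 28.6×10×5.5 cos 73.8° + 100×10×5.3 cos 73.8° → N_wall = 181.53 N.
ΣF_x = 0: f_floor = N_wall = 181.53 N.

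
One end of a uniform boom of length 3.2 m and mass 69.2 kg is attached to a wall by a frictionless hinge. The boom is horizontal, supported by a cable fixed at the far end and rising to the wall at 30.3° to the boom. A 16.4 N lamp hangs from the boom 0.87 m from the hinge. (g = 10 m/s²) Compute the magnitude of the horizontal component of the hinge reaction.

Take torques about the hinge: T sin 30.3° · 3.2 = 69.2×10×1.6 + 16.4×0.87 = 1121.5 N·m.
So T = 1121.5 / (0.5045 × 3.2) = 694.63 N.
ΣF_x = 0: H_x = T cos 30.3° = 599.74 N.

H_x ≈ 600 N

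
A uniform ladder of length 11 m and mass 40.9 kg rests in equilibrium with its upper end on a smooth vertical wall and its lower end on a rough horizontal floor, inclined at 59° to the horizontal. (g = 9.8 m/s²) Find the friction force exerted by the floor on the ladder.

Torques about the foot: N_wall · 11 sin 59° = 40.9×9.8×5.5 cos 59° → N_wall = 120.42 N.
ΣF_x = 0: f_floor = N_wall = 120.42 N.

f ≈ 120 N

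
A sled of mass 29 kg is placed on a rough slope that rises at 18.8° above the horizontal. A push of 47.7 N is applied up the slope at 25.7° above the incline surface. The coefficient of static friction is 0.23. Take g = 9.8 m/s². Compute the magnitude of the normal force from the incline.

N ≈ 248 N

Axes along / perpendicular to the incline. W sin 18.8° = 91.59 N down-slope; W cos 18.8° = 269 N into the surface.
Perpendicular: N = W cos 18.8° − P sin 25.7° = 269 − 20.69 = 248.4 N.
Along incline: P cos 25.7° + f = W sin 18.8° (friction acts up-slope) → f = 91.59 − 42.98 = 48.61 N.
|f| = 48.61 N ≤ μN = 57.12 N, so the sled is indeed static.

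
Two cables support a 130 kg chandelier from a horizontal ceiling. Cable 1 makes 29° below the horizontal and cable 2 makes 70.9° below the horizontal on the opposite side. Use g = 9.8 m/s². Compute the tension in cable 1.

Weight W = 130 × 9.8 = 1274 N acts straight down.
Horizontal: T_1 cos 29° = T_2 cos 70.9°  →  T_2 = 2.673 T_1.
Vertical: T_1 sin 29° + T_2 sin 70.9° = 1274.
Substituting the horizontal relation into the vertical equation gives 3.011 T_1 = 1274, so T_1 = 423.2 N.

T_1 ≈ 423 N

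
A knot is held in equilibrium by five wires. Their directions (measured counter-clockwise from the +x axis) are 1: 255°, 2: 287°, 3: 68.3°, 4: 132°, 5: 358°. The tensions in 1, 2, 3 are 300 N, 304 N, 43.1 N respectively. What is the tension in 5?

T_5 ≈ 475 N

Resolve: ΣF_x = 300 cos 255° + 304 cos 287° + 43.1 cos 68.3° + T_4 cos 132° + T_5 cos 358° = 0.
        ΣF_y = 300 sin 255° + 304 sin 287° + 43.1 sin 68.3° + T_4 sin 132° + T_5 sin 358° = 0.
The known terms sum to (27.17, -540.4) N, so -0.6691 T_4 + 0.9994 T_5 = -27.17 and 0.7431 T_4 − 0.0349 T_5 = 540.4.
Solving simultaneously: T_4 = 749.5 N, T_5 = 474.7 N.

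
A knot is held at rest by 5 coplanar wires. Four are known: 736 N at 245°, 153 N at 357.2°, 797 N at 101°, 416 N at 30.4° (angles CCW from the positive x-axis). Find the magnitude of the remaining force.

F ≈ 322 N

Sum the known components: ΣF_x = 48.5 N, ΣF_y = 318.4 N.
For equilibrium the remaining force must supply (−ΣF_x, −ΣF_y) = (-48.5, -318.4) N.
Magnitude = √((-48.5)² + (-318.4)²) = 322 N; direction = atan2(-318.4, -48.5) = 261.3°.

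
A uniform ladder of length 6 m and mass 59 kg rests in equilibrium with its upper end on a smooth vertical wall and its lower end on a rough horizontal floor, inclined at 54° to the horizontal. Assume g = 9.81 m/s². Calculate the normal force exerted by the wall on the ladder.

Torques about the foot: N_wall · 6 sin 54° = 59×9.81×3 cos 54° → N_wall = 210.26 N.

N_wall ≈ 210 N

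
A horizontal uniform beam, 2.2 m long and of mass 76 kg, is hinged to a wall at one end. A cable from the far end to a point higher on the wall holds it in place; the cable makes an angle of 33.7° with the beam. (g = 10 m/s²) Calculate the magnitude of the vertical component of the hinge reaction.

Take torques about the hinge: T sin 33.7° · 2.2 = 76×10×1.1 = 836 N·m.
So T = 836 / (0.5548 × 2.2) = 684.88 N.
ΣF_y = 0: H_y = (76×10) − T sin 33.7° = 760 − 380 = 380 N.

|H_y| ≈ 380 N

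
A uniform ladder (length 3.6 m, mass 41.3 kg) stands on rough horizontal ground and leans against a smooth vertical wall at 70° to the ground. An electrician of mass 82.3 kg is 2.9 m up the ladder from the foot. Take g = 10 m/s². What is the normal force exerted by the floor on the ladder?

ΣF_y = 0: N_floor = 41.3×10 + 82.3×10 = 1236 N.

N_floor ≈ 1240 N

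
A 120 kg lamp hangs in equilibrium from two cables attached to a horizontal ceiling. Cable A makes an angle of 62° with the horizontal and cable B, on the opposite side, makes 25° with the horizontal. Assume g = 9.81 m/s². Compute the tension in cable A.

T_A ≈ 1070 N

Weight W = 120 × 9.81 = 1177 N acts straight down.
Horizontal: T_A cos 62° = T_B cos 25°  →  T_B = 0.518 T_A.
Vertical: T_A sin 62° + T_B sin 25° = 1177.
Substituting the horizontal relation into the vertical equation gives 1.102 T_A = 1177, so T_A = 1068 N.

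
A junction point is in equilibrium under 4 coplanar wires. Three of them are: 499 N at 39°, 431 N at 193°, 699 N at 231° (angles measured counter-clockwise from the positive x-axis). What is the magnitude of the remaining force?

Sum the known components: ΣF_x = -472.1 N, ΣF_y = -326.1 N.
For equilibrium the remaining force must supply (−ΣF_x, −ΣF_y) = (472.1, 326.1) N.
Magnitude = √((472.1)² + (326.1)²) = 573.8 N; direction = atan2(326.1, 472.1) = 34.6°.

F ≈ 574 N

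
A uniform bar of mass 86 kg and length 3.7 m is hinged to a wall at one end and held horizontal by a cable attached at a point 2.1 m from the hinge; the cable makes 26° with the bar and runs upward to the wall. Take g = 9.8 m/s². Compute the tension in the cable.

Take torques about the hinge: T sin 26° · 2.1 = 86×9.8×1.85 = 1559.2 N·m.
So T = 1559.2 / (0.4384 × 2.1) = 1693.7 N.

T ≈ 1690 N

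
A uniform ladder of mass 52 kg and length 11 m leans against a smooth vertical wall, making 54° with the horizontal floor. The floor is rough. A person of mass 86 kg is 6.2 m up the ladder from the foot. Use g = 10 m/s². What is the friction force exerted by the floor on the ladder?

Torques about the foot: N_wall · 11 sin 54° = 52×10×5.5 cos 54° + 86×10×6.2 cos 54° → N_wall = 541.08 N.
ΣF_x = 0: f_floor = N_wall = 541.08 N.

f ≈ 541 N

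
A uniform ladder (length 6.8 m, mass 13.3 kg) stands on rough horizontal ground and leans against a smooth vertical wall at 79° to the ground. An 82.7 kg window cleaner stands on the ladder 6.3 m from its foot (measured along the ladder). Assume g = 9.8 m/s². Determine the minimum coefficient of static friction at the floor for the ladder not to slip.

ΣF_y = 0: N_floor = 13.3×9.8 + 82.7×9.8 = 940.8 N.
Torques about the foot: N_wall · 6.8 sin 79° = 13.3×9.8×3.4 cos 79° + 82.7×9.8×6.3 cos 79° → N_wall = 158.62 N.
ΣF_x = 0: f_floor = N_wall = 158.62 N.
μ_min = f_floor / N_floor = 158.62 / 940.8 = 0.1686.

μ_min ≈ 0.169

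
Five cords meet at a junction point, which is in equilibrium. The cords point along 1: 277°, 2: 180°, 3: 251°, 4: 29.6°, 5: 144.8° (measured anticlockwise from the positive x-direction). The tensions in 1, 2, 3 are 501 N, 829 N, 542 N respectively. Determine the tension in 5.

Resolve: ΣF_x = 501 cos 277° + 829 cos 180° + 542 cos 251° + T_4 cos 29.6° + T_5 cos 144.8° = 0.
        ΣF_y = 501 sin 277° + 829 sin 180° + 542 sin 251° + T_4 sin 29.6° + T_5 sin 144.8° = 0.
The known terms sum to (-944.4, -1010) N, so 0.8695 T_4 − 0.8171 T_5 = 944.4 and 0.4939 T_4 + 0.5764 T_5 = 1010.
Solving simultaneously: T_4 = 1514 N, T_5 = 454.8 N.

T_5 ≈ 455 N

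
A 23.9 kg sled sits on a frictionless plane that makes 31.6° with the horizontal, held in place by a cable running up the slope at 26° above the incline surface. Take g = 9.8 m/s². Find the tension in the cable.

Take axes along and perpendicular to the incline. Weight components: W sin 31.6° = 122.7 N down-slope, W cos 31.6° = 199.5 N into the surface.
Along incline: T cos 26° = W sin 31.6° → T = 136.5 N.
Perpendicular: N = W cos 31.6° − T sin 26° = 139.6 N.

T ≈ 137 N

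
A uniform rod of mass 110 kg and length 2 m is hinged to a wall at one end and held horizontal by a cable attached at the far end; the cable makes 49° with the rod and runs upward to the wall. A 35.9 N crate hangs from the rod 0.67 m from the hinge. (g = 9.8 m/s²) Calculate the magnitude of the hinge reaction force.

Take torques about the hinge: T sin 49° · 2 = 110×9.8×1 + 35.9×0.67 = 1102.1 N·m.
So T = 1102.1 / (0.7547 × 2) = 730.12 N.
ΣF_x = 0: H_x = T cos 49° = 479 N.
ΣF_y = 0: H_y = (110×9.8 + 35.9) − T sin 49° = 1113.9 − 551.03 = 562.87 N.
|H| = √(H_x² + H_y²) = √((479)² + (562.87)²) = 739.1 N.

|H| ≈ 739 N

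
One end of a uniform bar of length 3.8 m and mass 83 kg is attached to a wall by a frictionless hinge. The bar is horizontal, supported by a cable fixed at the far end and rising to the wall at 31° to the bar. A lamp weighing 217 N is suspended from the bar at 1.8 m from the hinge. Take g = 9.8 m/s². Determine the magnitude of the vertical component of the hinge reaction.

Take torques about the hinge: T sin 31° · 3.8 = 83×9.8×1.9 + 217×1.8 = 1936.1 N·m.
So T = 1936.1 / (0.5150 × 3.8) = 989.23 N.
ΣF_y = 0: H_y = (83×9.8 + 217) − T sin 31° = 1030.4 − 509.49 = 520.91 N.

|H_y| ≈ 521 N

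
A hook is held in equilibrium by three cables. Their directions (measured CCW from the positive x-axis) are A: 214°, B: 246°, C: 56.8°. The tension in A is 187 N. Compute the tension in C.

Resolve: ΣF_x = 187 cos 214° + T_B cos 246° + T_C cos 56.8° = 0.
        ΣF_y = 187 sin 214° + T_B sin 246° + T_C sin 56.8° = 0.
The known terms sum to (-155, -104.6) N, so -0.4067 T_B + 0.5476 T_C = 155 and -0.9135 T_B + 0.8368 T_C = 104.6.
Solving simultaneously: T_B = 453.2 N, T_C = 619.8 N.

T_C ≈ 620 N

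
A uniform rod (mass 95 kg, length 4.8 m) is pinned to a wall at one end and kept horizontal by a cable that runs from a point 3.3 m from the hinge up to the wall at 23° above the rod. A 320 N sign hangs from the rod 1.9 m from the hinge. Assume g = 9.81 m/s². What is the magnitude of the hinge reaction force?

|H| ≈ 2070 N

Take torques about the hinge: T sin 23° · 3.3 = 95×9.81×2.4 + 320×1.9 = 2844.7 N·m.
So T = 2844.7 / (0.3907 × 3.3) = 2206.2 N.
ΣF_x = 0: H_x = T cos 23° = 2030.8 N.
ΣF_y = 0: H_y = (95×9.81 + 320) − T sin 23° = 1252 − 862.02 = 389.93 N.
|H| = √(H_x² + H_y²) = √((2030.8)² + (389.93)²) = 2067.9 N.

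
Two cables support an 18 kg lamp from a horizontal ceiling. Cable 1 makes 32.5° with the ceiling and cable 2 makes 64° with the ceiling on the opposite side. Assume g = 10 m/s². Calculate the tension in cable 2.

T_2 ≈ 153 N

Weight W = 18 × 10 = 180 N acts straight down.
Horizontal: T_1 cos 32.5° = T_2 cos 64°  →  T_1 = 0.5198 T_2.
Vertical: T_1 sin 32.5° + T_2 sin 64° = 180.
Substituting the horizontal relation into the vertical equation gives 1.178 T_2 = 180, so T_2 = 152.8 N.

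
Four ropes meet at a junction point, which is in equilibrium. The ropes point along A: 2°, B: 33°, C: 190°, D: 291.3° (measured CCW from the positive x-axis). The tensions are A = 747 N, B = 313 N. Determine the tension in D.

T_D ≈ 18.7 N

Resolve: ΣF_x = 747 cos 2° + 313 cos 33° + T_C cos 190° + T_D cos 291.3° = 0.
        ΣF_y = 747 sin 2° + 313 sin 33° + T_C sin 190° + T_D sin 291.3° = 0.
The known terms sum to (1009, 196.5) N, so -0.9848 T_C + 0.3633 T_D = -1009 and -0.1736 T_C − 0.9317 T_D = -196.5.
Solving simultaneously: T_C = 1032 N, T_D = 18.70 N.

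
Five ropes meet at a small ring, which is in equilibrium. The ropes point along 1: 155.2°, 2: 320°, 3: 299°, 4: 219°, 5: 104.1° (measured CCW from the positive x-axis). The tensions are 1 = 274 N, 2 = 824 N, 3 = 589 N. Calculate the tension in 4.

Resolve: ΣF_x = 274 cos 155.2° + 824 cos 320° + 589 cos 299° + T_4 cos 219° + T_5 cos 104.1° = 0.
        ΣF_y = 274 sin 155.2° + 824 sin 320° + 589 sin 299° + T_4 sin 219° + T_5 sin 104.1° = 0.
The known terms sum to (668, -929.9) N, so -0.7771 T_4 − 0.2436 T_5 = -668 and -0.6293 T_4 + 0.9699 T_5 = 929.9.
Solving simultaneously: T_4 = 464.6 N, T_5 = 1260 N.

T_4 ≈ 465 N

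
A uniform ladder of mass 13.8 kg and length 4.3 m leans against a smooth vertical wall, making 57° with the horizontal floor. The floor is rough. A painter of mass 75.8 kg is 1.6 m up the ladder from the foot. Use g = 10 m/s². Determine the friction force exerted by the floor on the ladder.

Torques about the foot: N_wall · 4.3 sin 57° = 13.8×10×2.15 cos 57° + 75.8×10×1.6 cos 57° → N_wall = 227.97 N.
ΣF_x = 0: f_floor = N_wall = 227.97 N.

f ≈ 228 N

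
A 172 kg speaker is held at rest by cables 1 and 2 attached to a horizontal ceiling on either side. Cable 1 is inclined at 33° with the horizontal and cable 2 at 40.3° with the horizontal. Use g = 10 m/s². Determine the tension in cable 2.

T_2 ≈ 1510 N

Weight W = 172 × 10 = 1720 N acts straight down.
Horizontal: T_1 cos 33° = T_2 cos 40.3°  →  T_1 = 0.9094 T_2.
Vertical: T_1 sin 33° + T_2 sin 40.3° = 1720.
Substituting the horizontal relation into the vertical equation gives 1.142 T_2 = 1720, so T_2 = 1506 N.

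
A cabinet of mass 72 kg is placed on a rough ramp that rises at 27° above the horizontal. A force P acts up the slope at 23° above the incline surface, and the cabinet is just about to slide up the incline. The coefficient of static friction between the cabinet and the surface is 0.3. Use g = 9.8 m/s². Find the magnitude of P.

P ≈ 490 N

On the verge of sliding up the incline, friction equals μN and acts down the slope.
Perpendicular: N + P sin 23° = W cos 27° = 628.7 N.
Along incline: P cos 23° = W sin 27° + μN  with W sin 27° = 320.3 N.
Solving the pair for P and N: P = 490.4 N, N = 437.1 N (and f = μN = 131.1 N).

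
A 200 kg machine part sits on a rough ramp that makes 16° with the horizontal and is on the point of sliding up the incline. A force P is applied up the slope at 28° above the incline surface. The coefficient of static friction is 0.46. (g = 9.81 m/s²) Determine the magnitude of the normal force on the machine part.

On the verge of sliding up the incline, friction equals μN and acts down the slope.
Perpendicular: N + P sin 28° = W cos 16° = 1886 N.
Along incline: P cos 28° = W sin 16° + μN  with W sin 16° = 540.8 N.
Solving the pair for P and N: P = 1282 N, N = 1284 N (and f = μN = 590.8 N).

N ≈ 1280 N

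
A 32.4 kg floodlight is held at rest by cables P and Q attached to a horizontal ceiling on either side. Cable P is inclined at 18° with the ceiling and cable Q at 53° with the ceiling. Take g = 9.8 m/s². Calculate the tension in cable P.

T_P ≈ 202 N

Weight W = 32.4 × 9.8 = 317.5 N acts straight down.
Horizontal: T_P cos 18° = T_Q cos 53°  →  T_Q = 1.58 T_P.
Vertical: T_P sin 18° + T_Q sin 53° = 317.5.
Substituting the horizontal relation into the vertical equation gives 1.571 T_P = 317.5, so T_P = 202.1 N.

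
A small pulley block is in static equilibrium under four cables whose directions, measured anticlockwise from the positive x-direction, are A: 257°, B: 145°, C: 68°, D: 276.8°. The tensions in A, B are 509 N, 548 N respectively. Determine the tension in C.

T_C ≈ 1210 N

Resolve: ΣF_x = 509 cos 257° + 548 cos 145° + T_C cos 68° + T_D cos 276.8° = 0.
        ΣF_y = 509 sin 257° + 548 sin 145° + T_C sin 68° + T_D sin 276.8° = 0.
The known terms sum to (-563.4, -181.6) N, so 0.3746 T_C + 0.1184 T_D = 563.4 and 0.9272 T_C − 0.9930 T_D = 181.6.
Solving simultaneously: T_C = 1206 N, T_D = 943.1 N.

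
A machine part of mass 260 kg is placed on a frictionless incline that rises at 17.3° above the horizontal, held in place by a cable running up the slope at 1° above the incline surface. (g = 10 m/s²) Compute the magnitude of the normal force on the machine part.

N ≈ 2470 N

Take axes along and perpendicular to the incline. Weight components: W sin 17.3° = 773.2 N down-slope, W cos 17.3° = 2482 N into the surface.
Along incline: T cos 1° = W sin 17.3° → T = 773.3 N.
Perpendicular: N = W cos 17.3° − T sin 1° = 2469 N.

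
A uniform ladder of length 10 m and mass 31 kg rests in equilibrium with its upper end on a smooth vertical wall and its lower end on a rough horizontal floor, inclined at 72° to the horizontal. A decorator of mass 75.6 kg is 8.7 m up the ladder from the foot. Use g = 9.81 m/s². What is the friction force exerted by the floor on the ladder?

Torques about the foot: N_wall · 10 sin 72° = 31×9.81×5 cos 72° + 75.6×9.81×8.7 cos 72° → N_wall = 259.05 N.
ΣF_x = 0: f_floor = N_wall = 259.05 N.

f ≈ 259 N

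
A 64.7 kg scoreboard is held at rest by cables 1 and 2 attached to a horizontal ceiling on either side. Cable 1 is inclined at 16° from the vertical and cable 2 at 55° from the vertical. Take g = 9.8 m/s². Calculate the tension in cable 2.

Angles from the horizontal: cable 1 is 90° − 16° = 74°, cable 2 is 90° − 55° = 35°.
Weight W = 64.7 × 9.8 = 634.1 N acts straight down.
Horizontal: T_1 cos 74° = T_2 cos 35°  →  T_1 = 2.972 T_2.
Vertical: T_1 sin 74° + T_2 sin 35° = 634.1.
Substituting the horizontal relation into the vertical equation gives 3.43 T_2 = 634.1, so T_2 = 184.8 N.

T_2 ≈ 185 N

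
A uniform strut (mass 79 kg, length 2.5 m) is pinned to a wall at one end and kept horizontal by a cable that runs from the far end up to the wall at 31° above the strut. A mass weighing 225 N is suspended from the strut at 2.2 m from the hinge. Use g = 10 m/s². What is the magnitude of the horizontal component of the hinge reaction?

Take torques about the hinge: T sin 31° · 2.5 = 79×10×1.25 + 225×2.2 = 1482.5 N·m.
So T = 1482.5 / (0.5150 × 2.5) = 1151.4 N.
ΣF_x = 0: H_x = T cos 31° = 986.92 N.

H_x ≈ 987 N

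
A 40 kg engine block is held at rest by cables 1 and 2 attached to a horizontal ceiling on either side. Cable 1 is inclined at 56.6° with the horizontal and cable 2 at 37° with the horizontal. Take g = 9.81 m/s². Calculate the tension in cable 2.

T_2 ≈ 216 N

Weight W = 40 × 9.81 = 392.4 N acts straight down.
Horizontal: T_1 cos 56.6° = T_2 cos 37°  →  T_1 = 1.451 T_2.
Vertical: T_1 sin 56.6° + T_2 sin 37° = 392.4.
Substituting the horizontal relation into the vertical equation gives 1.813 T_2 = 392.4, so T_2 = 216.4 N.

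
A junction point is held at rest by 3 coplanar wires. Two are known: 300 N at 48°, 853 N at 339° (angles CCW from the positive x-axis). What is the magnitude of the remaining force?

Sum the known components: ΣF_x = 997.1 N, ΣF_y = -82.74 N.
For equilibrium the remaining force must supply (−ΣF_x, −ΣF_y) = (-997.1, 82.74) N.
Magnitude = √((-997.1)² + (82.74)²) = 1001 N; direction = atan2(82.74, -997.1) = 175.3°.

F ≈ 1000 N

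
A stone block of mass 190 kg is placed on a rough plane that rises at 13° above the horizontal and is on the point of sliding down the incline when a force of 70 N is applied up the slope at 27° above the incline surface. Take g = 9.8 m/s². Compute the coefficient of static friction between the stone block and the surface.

μ ≈ 0.200

On the verge of sliding down the incline, friction is at its maximum μN and acts up the slope.
Perpendicular to incline: N = W cos 13° − P sin 27° = 1814 − 31.78 = 1782 N.
Along incline: P cos 27° + μN = W sin 13° → μ = (W sin 13° − P cos 27°) / N = 0.2.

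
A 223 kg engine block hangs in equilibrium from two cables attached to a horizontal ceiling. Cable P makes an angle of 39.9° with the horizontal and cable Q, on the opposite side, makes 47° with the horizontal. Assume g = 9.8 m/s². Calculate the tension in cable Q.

T_Q ≈ 1680 N

Weight W = 223 × 9.8 = 2185 N acts straight down.
Horizontal: T_P cos 39.9° = T_Q cos 47°  →  T_P = 0.889 T_Q.
Vertical: T_P sin 39.9° + T_Q sin 47° = 2185.
Substituting the horizontal relation into the vertical equation gives 1.302 T_Q = 2185, so T_Q = 1679 N.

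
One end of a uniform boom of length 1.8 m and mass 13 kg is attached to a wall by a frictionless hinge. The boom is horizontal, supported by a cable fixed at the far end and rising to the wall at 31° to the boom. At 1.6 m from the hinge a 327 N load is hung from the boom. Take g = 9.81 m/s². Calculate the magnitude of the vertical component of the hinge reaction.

|H_y| ≈ 100 N

Take torques about the hinge: T sin 31° · 1.8 = 13×9.81×0.9 + 327×1.6 = 637.98 N·m.
So T = 637.98 / (0.5150 × 1.8) = 688.17 N.
ΣF_y = 0: H_y = (13×9.81 + 327) − T sin 31° = 454.53 − 354.43 = 100.1 N.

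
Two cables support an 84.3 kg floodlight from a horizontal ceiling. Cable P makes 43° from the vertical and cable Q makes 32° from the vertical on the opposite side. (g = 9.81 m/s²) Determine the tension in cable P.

Angles from the horizontal: cable P is 90° − 43° = 47°, cable Q is 90° − 32° = 58°.
Weight W = 84.3 × 9.81 = 827 N acts straight down.
Horizontal: T_P cos 47° = T_Q cos 58°  →  T_Q = 1.287 T_P.
Vertical: T_P sin 47° + T_Q sin 58° = 827.
Substituting the horizontal relation into the vertical equation gives 1.823 T_P = 827, so T_P = 453.7 N.

T_P ≈ 454 N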